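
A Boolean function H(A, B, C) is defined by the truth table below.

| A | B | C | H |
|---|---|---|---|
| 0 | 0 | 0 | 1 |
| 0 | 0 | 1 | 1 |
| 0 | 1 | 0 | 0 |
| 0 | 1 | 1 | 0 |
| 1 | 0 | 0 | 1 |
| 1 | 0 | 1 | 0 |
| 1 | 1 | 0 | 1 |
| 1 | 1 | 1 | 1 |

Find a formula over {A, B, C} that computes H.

H(A, B, C) = ((((A' · B) · C') + ((A' · B) · C)) + ((A · B') · C))'

The 0-rows are (0,1,0), (0,1,1), (1,0,1). Take each as a conjunction (¬A·B·¬C, ¬A·B·C, A·¬B·C), form their disjunction, and complement — that gives a formula that is 1 everywhere H is.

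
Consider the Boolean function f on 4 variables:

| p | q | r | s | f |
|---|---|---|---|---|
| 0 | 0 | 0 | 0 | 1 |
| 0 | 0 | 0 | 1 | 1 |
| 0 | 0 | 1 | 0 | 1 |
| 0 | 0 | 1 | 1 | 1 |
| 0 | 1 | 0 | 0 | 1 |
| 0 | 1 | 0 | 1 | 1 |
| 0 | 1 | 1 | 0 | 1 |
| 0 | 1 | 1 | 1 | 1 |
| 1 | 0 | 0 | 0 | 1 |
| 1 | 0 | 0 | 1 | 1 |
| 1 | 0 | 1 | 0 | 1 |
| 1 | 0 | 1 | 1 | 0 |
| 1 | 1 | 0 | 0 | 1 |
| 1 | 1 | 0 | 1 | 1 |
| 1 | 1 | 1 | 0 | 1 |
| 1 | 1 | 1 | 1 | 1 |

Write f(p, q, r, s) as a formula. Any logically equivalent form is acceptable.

Only row (1,0,1,1) gives 0. So f is 1 everywhere except there — the complement of the minterm p·¬q·r·s.

f(p, q, r, s) = ~(((p & ~q) & r) & s)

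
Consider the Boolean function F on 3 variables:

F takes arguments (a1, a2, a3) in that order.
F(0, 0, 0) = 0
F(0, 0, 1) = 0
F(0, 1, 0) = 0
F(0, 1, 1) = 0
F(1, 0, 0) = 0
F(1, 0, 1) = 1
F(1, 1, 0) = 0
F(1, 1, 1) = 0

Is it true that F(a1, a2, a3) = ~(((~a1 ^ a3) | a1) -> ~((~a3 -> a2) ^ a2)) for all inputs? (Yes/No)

Yes

Evaluate ~(((~a1 ^ a3) | a1) -> ~((~a3 -> a2) ^ a2)) on each row and compare to F:
  a1=0, a2=0, a3=0: formula gives 0, F = 0 ✓
  a1=0, a2=0, a3=1: formula gives 0, F = 0 ✓
  a1=0, a2=1, a3=0: formula gives 0, F = 0 ✓
  a1=0, a2=1, a3=1: formula gives 0, F = 0 ✓
  a1=1, a2=0, a3=0: formula gives 0, F = 0 ✓
  …and likewise for the remaining 3 rows.
No disagreement on any input; they are logically equivalent.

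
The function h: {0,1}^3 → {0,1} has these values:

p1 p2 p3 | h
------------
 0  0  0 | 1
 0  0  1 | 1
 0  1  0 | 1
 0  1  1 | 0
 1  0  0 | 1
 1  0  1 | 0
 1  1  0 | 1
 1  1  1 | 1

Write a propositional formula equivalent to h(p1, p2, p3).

h(p1, p2, p3) = not (((not p1 and p2) and p3) or ((p1 and not p2) and p3))

h is 0 on only 2 rows — (0,1,1), (1,0,1). Writing each as a minterm (¬p1·p2·p3, p1·¬p2·p3) and OR-ing them characterizes exactly where h=0, so h is the negation of that disjunction.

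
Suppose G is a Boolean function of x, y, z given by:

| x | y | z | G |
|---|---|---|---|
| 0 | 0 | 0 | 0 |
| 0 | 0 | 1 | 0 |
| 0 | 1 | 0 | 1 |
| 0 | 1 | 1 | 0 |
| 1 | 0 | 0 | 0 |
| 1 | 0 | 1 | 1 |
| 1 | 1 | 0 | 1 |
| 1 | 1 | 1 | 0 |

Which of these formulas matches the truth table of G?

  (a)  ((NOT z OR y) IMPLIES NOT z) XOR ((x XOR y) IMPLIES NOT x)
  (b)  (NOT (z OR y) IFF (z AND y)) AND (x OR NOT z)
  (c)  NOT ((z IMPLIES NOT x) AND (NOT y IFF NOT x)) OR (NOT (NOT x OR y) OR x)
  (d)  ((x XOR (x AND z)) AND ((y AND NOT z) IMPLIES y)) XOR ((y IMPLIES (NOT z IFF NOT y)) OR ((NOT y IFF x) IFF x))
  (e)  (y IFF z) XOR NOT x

b

(a) fails at (0,1,0): the formula yields 0, G is 1.
(c) fails at (0,1,1): the formula yields 1, G is 0.
(d) fails at (0,0,0): the formula yields 1, G is 0.
(e) fails at (0,0,1): the formula yields 1, G is 0.
(b) is the remaining candidate, and it agrees with G on all 8 inputs.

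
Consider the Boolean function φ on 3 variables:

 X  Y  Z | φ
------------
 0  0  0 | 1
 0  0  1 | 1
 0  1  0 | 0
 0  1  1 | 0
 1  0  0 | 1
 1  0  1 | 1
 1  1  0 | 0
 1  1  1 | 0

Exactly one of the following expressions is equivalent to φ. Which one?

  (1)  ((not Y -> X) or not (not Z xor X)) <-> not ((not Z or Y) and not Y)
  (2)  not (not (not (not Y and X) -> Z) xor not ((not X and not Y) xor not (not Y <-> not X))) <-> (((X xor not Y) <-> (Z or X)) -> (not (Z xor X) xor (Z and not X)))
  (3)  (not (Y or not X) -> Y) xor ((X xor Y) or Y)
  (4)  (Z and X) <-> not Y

3

(1) fails at (0,1,0): the formula yields 1, φ is 0.
(2) fails at (0,0,0): the formula yields 0, φ is 1.
(4) fails at (0,0,0): the formula yields 0, φ is 1.
That leaves (3). Evaluating it on every row reproduces the table of φ exactly.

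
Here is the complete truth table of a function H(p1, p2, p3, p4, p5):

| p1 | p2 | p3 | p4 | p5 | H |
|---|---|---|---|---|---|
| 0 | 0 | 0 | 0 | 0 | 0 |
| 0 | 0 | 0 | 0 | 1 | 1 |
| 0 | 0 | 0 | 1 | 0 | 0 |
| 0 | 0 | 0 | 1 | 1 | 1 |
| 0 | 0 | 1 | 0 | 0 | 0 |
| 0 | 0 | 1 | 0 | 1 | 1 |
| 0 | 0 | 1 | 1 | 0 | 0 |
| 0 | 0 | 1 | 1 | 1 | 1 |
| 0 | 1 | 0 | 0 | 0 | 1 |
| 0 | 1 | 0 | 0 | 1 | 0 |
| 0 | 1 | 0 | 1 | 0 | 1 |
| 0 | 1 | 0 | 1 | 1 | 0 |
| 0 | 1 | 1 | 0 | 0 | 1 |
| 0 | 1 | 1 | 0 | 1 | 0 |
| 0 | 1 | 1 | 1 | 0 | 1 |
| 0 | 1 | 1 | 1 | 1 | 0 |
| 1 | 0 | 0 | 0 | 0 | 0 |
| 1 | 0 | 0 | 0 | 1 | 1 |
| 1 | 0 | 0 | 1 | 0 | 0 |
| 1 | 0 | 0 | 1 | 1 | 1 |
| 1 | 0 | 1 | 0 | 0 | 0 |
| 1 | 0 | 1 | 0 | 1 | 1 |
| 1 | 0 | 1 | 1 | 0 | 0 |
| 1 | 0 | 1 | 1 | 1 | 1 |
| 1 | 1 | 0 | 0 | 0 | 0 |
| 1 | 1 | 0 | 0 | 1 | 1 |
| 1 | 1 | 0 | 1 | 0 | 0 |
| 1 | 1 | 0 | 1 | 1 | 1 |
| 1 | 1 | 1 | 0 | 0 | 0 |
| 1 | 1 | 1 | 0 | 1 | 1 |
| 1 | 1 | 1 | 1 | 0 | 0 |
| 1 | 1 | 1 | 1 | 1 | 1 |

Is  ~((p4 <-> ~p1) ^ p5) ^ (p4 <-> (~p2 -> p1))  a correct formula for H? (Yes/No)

Yes

Test each input against both H and the formula:
  p1=0, p2=0, p3=0, p4=0, p5=0: formula gives 0, H = 0 ✓
  p1=0, p2=0, p3=0, p4=0, p5=1: formula gives 1, H = 1 ✓
  p1=0, p2=0, p3=0, p4=1, p5=0: formula gives 0, H = 0 ✓
  p1=0, p2=0, p3=0, p4=1, p5=1: formula gives 1, H = 1 ✓
  …and likewise for the remaining 28 rows.
No disagreement on any input; they are logically equivalent.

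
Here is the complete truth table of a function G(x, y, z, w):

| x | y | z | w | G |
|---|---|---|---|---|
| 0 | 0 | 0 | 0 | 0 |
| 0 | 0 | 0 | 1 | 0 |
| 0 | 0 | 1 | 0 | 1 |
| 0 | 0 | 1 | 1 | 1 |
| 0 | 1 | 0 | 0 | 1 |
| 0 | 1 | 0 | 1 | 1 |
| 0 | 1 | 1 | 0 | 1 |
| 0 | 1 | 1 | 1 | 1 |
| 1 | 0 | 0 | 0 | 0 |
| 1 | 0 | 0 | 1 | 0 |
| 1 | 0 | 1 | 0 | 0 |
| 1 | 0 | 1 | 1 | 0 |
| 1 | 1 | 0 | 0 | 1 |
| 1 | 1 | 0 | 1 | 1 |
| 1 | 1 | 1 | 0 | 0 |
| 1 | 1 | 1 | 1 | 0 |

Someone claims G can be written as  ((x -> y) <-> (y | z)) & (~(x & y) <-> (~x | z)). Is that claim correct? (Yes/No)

Yes

Check the formula against G row by row:
  x=0, y=0, z=0, w=0: formula gives 0, G = 0 ✓
  x=0, y=0, z=0, w=1: formula gives 0, G = 0 ✓
  x=0, y=0, z=1, w=0: formula gives 1, G = 1 ✓
  x=0, y=0, z=1, w=1: formula gives 1, G = 1 ✓
  … (the remaining 12 rows also agree.)
Every row agrees, so the formula is equivalent.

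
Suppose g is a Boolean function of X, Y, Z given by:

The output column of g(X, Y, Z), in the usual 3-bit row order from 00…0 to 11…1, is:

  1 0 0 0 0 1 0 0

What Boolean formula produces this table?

g(X, Y, Z) = ((NOT X AND NOT Y) AND NOT Z) OR ((X AND NOT Y) AND Z)

The 1-rows are (0,0,0), (1,0,1). Each contributes one minterm — ¬X·¬Y·¬Z; X·¬Y·Z — and their disjunction is a sum-of-products form of g.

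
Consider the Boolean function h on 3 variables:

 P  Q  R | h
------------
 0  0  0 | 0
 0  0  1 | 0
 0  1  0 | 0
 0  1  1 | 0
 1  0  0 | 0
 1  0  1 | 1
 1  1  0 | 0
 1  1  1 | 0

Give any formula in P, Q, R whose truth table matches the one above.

h(P, Q, R) = (P ∧ ¬Q) ∧ R

h is 1 on exactly one input, (1,0,1), whose minterm is P·¬Q·R. So h is just that conjunction.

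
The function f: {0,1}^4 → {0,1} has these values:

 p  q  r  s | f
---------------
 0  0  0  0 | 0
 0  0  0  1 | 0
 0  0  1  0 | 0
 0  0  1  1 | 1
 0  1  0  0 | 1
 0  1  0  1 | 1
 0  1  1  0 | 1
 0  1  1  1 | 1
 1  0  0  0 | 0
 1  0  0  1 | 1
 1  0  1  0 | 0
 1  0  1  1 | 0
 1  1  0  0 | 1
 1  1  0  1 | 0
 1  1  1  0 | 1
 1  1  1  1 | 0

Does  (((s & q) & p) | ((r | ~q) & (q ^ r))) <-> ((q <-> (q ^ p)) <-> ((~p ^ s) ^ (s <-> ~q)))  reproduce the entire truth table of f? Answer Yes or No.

No

Evaluate (((s & q) & p) | ((r | ~q) & (q ^ r))) <-> ((q <-> (q ^ p)) <-> ((~p ^ s) ^ (s <-> ~q))) on each row and compare to f:
  p=0, q=0, r=0, s=0: formula gives 0, f = 0 ✓
  p=0, q=0, r=0, s=1: formula gives 0, f = 0 ✓
  p=0, q=0, r=1, s=0: formula gives 1, but f = 0 ✗
A single disagreement suffices: at (0,0,1,0) they differ, so the formula does not compute f.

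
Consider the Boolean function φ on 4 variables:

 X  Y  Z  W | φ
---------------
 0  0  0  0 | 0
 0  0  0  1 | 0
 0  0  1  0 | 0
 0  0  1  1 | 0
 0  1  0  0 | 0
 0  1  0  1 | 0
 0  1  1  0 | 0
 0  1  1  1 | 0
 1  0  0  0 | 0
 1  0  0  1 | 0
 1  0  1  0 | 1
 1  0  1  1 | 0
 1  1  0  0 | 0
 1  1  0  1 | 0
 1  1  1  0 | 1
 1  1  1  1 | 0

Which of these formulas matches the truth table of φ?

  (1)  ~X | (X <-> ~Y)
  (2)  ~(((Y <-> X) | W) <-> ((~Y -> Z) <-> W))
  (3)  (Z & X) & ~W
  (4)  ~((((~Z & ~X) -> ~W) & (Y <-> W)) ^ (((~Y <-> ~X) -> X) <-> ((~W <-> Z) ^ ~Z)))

3

(1): at (0,0,0,0) it gives 1, but φ = 0 — eliminated.
(2): at (0,0,0,1) it gives 1, but φ = 0 — eliminated.
(4): at (0,1,0,1) it gives 1, but φ = 0 — eliminated.
Only (3) survives; checking it on all 16 rows confirms it matches φ.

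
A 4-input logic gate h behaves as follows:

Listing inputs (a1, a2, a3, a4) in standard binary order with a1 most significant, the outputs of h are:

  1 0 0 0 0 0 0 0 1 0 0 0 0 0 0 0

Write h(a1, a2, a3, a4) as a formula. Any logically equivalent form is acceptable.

Collect the rows where h=1 — (0,0,0,0), (1,0,0,0) — and write one minterm per row: ¬a1·¬a2·¬a3·¬a4, a1·¬a2·¬a3·¬a4. Their union (logical OR) reproduces the table exactly.

h(a1, a2, a3, a4) = (((not a1 and not a2) and not a3) and not a4) or (((a1 and not a2) and not a3) and not a4)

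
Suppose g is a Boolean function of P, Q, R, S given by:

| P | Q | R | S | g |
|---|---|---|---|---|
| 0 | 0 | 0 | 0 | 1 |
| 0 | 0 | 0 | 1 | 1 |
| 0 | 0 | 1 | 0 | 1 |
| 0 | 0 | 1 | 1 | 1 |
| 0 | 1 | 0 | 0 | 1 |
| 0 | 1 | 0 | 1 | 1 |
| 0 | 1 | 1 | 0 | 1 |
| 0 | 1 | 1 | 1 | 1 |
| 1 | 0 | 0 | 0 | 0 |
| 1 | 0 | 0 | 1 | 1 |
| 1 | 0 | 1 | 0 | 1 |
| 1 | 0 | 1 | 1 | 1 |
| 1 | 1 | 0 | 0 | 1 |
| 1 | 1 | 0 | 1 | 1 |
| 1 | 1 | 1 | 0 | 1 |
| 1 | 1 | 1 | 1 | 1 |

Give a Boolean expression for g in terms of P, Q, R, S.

g(P, Q, R, S) = not (((P and not Q) and not R) and not S)

Only row (1,0,0,0) gives 0. So g is 1 everywhere except there — the complement of the minterm P·¬Q·¬R·¬S.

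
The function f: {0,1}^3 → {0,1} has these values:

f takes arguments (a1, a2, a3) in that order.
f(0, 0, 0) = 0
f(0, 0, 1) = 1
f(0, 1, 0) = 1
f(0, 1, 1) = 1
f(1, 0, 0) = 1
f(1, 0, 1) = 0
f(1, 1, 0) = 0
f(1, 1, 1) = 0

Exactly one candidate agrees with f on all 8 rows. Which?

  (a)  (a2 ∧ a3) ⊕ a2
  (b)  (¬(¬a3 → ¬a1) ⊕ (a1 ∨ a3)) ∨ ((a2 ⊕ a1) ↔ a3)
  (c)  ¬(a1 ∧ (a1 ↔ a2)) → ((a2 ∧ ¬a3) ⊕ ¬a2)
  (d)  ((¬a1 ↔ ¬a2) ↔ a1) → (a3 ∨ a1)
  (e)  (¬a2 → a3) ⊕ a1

(a) disagrees with f on (0,0,1) (formula → 0, table → 1); rule it out.
(b) disagrees with f on (0,0,0) (formula → 1, table → 0); rule it out.
(c) disagrees with f on (0,0,0) (formula → 1, table → 0); rule it out.
(d) disagrees with f on (0,0,0) (formula → 1, table → 0); rule it out.
Only (e) survives; checking it on all 8 rows confirms it matches f.

e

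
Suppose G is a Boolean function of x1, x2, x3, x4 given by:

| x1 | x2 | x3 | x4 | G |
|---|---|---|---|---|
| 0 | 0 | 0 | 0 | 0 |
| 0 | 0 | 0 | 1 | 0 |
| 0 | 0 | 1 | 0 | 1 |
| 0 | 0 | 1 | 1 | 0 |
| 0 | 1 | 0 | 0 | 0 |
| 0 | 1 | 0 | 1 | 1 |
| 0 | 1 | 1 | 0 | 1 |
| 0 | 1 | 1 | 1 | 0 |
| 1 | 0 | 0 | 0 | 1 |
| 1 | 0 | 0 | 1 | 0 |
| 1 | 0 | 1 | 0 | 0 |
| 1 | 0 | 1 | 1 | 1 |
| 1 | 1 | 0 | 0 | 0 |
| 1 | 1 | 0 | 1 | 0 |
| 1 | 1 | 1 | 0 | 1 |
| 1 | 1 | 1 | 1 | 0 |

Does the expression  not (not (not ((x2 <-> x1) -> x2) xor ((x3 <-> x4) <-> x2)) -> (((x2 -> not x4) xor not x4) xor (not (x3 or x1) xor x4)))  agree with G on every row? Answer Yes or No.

Test each input against both G and the formula:
  x1=0, x2=0, x3=0, x4=0: formula gives 0, G = 0 ✓
  x1=0, x2=0, x3=0, x4=1: formula gives 0, G = 0 ✓
  x1=0, x2=0, x3=1, x4=0: formula gives 1, G = 1 ✓
  x1=0, x2=0, x3=1, x4=1: formula gives 0, G = 0 ✓
  …and likewise for the remaining 12 rows.
Every row agrees, so the formula is equivalent.

Yes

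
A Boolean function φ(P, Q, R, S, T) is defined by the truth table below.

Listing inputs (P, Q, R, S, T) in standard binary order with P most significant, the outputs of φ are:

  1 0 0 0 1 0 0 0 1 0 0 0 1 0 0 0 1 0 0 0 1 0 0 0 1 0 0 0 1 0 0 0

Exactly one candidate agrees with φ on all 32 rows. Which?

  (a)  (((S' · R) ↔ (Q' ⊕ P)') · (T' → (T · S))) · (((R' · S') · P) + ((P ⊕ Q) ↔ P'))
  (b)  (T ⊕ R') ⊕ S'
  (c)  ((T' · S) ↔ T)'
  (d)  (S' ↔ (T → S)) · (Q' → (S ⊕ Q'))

(a) fails at (0,0,0,0,0): the formula yields 0, φ is 1.
(b) fails at (0,0,0,0,0): the formula yields 0, φ is 1.
(c) fails at (0,0,0,0,0): the formula yields 0, φ is 1.
That leaves (d). Evaluating it on every row reproduces the table of φ exactly.

d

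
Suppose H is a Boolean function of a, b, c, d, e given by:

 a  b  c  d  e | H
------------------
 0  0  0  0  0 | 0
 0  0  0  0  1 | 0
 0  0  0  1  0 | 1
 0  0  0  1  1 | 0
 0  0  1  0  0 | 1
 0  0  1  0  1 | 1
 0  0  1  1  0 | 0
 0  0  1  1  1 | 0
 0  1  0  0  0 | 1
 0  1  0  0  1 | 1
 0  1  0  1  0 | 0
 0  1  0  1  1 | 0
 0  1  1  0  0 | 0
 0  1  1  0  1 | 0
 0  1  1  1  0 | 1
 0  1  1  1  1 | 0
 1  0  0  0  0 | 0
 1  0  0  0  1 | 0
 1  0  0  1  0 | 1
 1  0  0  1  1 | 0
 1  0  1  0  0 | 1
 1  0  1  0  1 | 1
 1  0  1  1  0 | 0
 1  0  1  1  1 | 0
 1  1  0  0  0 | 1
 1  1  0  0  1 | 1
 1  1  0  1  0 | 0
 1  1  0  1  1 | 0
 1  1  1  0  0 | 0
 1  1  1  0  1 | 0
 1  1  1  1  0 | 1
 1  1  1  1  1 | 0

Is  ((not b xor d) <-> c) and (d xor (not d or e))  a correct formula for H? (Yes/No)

Yes

Test each input against both H and the formula:
  a=0, b=0, c=0, d=0, e=0: formula gives 0, H = 0 ✓
  a=0, b=0, c=0, d=0, e=1: formula gives 0, H = 0 ✓
  a=0, b=0, c=0, d=1, e=0: formula gives 1, H = 1 ✓
  a=0, b=0, c=0, d=1, e=1: formula gives 0, H = 0 ✓
  … (the remaining 28 rows also agree.)
Every row agrees, so the formula is equivalent.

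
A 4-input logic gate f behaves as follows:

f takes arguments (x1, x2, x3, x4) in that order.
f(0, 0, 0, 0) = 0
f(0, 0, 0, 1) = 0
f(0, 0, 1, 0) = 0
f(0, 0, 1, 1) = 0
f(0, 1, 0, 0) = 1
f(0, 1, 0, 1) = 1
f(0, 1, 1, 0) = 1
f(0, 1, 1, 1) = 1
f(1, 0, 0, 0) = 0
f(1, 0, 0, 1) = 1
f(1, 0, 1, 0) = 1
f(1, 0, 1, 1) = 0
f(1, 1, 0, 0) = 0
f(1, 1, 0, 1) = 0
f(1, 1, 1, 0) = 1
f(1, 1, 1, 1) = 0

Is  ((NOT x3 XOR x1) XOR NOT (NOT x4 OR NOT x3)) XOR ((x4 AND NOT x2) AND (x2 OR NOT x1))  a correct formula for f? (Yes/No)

No

Evaluate ((NOT x3 XOR x1) XOR NOT (NOT x4 OR NOT x3)) XOR ((x4 AND NOT x2) AND (x2 OR NOT x1)) on each row and compare to f:
  x1=0, x2=0, x3=0, x4=0: formula gives 1, but f = 0 ✗
Row (0,0,0,0) is a counterexample, so the formula is not equivalent to f.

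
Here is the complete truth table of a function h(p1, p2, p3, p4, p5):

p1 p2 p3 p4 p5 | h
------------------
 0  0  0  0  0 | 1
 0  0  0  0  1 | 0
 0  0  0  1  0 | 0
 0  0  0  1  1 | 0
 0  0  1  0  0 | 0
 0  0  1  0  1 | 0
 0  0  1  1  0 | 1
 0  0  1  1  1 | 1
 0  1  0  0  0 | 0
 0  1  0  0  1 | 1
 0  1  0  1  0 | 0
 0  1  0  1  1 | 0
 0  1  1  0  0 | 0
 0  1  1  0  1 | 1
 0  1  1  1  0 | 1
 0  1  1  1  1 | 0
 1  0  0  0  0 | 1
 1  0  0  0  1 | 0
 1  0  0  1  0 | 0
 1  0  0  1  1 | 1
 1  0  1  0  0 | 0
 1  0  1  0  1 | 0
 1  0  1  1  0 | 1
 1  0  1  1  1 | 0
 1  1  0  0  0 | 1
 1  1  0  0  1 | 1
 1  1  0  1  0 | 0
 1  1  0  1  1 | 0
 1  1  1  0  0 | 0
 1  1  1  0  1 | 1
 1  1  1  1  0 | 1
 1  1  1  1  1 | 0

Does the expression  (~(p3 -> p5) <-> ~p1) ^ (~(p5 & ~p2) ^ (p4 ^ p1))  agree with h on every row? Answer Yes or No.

No

Test each input against both h and the formula:
  p1=0, p2=0, p3=0, p4=0, p5=0: formula gives 1, h = 1 ✓
  p1=0, p2=0, p3=0, p4=0, p5=1: formula gives 0, h = 0 ✓
  p1=0, p2=0, p3=0, p4=1, p5=0: formula gives 0, h = 0 ✓
  p1=0, p2=0, p3=0, p4=1, p5=1: formula gives 1, but h = 0 ✗
A single disagreement suffices: at (0,0,0,1,1) they differ, so the formula does not compute h.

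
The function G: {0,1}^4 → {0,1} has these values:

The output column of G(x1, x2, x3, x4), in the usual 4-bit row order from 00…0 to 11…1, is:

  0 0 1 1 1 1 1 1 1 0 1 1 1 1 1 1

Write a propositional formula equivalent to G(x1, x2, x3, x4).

The 0-rows are (0,0,0,0), (0,0,0,1), (1,0,0,1). Take each as a conjunction (¬x1·¬x2·¬x3·¬x4, ¬x1·¬x2·¬x3·x4, x1·¬x2·¬x3·x4), form their disjunction, and complement — that gives a formula that is 1 everywhere G is.

G(x1, x2, x3, x4) = not (((((not x1 and not x2) and not x3) and not x4) or (((not x1 and not x2) and not x3) and x4)) or (((x1 and not x2) and not x3) and x4))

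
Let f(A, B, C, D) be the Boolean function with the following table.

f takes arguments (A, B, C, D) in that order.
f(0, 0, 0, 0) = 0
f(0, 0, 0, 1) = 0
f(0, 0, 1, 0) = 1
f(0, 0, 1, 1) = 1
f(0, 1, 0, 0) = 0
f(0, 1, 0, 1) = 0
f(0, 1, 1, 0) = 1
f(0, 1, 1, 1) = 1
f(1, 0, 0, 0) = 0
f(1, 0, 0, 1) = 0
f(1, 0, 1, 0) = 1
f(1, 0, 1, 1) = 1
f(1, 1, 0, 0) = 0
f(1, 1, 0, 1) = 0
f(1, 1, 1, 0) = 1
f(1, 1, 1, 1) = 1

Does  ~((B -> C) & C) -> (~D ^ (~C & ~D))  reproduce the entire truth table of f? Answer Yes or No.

Yes

Test each input against both f and the formula:
  A=0, B=0, C=0, D=0: formula gives 0, f = 0 ✓
  A=0, B=0, C=0, D=1: formula gives 0, f = 0 ✓
  A=0, B=0, C=1, D=0: formula gives 1, f = 1 ✓
  A=0, B=0, C=1, D=1: formula gives 1, f = 1 ✓
  …and likewise for the remaining 12 rows.
Every row agrees, so the formula is equivalent.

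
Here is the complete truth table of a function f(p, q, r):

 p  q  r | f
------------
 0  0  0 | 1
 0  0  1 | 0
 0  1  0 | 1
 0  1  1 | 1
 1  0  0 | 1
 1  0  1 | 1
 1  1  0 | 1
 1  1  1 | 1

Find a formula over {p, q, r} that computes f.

f is 0 on exactly one input, (0,0,1), whose minterm is ¬p·¬q·r. So f is the negation of that single conjunction.

f(p, q, r) = ~((~p & ~q) & r)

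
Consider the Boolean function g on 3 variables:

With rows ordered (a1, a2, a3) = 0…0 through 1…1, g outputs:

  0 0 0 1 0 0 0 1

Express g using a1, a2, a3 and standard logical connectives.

g(a1, a2, a3) = ((NOT a1 AND a2) AND a3) OR ((a1 AND a2) AND a3)

Collect the rows where g=1 — (0,1,1), (1,1,1) — and write one minterm per row: ¬a1·a2·a3, a1·a2·a3. Their union (logical OR) reproduces the table exactly.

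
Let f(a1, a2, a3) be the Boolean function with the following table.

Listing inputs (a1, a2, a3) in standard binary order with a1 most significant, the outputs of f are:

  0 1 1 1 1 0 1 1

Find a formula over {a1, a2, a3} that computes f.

f is 0 on only 2 rows — (0,0,0), (1,0,1). Writing each as a minterm (¬a1·¬a2·¬a3, a1·¬a2·a3) and OR-ing them characterizes exactly where f=0, so f is the negation of that disjunction.

f(a1, a2, a3) = not (((not a1 and not a2) and not a3) or ((a1 and not a2) and a3))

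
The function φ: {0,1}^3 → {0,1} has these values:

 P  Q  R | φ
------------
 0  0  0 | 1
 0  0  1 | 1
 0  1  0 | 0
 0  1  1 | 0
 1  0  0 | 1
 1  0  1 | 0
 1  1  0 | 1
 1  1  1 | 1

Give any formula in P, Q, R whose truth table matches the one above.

φ(P, Q, R) = ~((((~P & Q) & ~R) | ((~P & Q) & R)) | ((P & ~Q) & R))

The 0-rows are (0,1,0), (0,1,1), (1,0,1). Take each as a conjunction (¬P·Q·¬R, ¬P·Q·R, P·¬Q·R), form their disjunction, and complement — that gives a formula that is 1 everywhere φ is.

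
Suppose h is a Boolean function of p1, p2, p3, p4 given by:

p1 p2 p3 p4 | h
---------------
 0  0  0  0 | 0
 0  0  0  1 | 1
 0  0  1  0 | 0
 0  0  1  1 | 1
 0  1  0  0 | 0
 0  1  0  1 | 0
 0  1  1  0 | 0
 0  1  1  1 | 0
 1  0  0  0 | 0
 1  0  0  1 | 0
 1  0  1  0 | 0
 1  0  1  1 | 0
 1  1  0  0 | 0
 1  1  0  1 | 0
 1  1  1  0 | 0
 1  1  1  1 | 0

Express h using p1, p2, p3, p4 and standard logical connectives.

h(p1, p2, p3, p4) = (((not p1 and not p2) and not p3) and p4) or (((not p1 and not p2) and p3) and p4)

Collect the rows where h=1 — (0,0,0,1), (0,0,1,1) — and write one minterm per row: ¬p1·¬p2·¬p3·p4, ¬p1·¬p2·p3·p4. Their union (logical OR) reproduces the table exactly.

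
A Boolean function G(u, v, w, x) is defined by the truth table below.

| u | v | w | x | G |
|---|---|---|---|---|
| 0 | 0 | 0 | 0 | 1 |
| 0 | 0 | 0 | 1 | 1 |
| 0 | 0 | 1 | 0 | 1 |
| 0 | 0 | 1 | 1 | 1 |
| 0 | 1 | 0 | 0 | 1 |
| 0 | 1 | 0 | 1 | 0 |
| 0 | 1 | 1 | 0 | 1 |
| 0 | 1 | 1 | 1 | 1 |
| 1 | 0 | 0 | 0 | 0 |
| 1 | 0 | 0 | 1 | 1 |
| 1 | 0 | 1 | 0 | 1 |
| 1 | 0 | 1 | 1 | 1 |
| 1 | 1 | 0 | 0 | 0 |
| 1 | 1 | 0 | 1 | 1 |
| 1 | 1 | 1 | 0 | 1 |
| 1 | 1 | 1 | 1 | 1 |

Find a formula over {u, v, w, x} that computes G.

There are just 3 zero rows: (0,1,0,1), (1,0,0,0), (1,1,0,0). Their minterms are ¬u·v·¬w·x, u·¬v·¬w·¬x, u·v·¬w·¬x; the OR of those covers precisely the 0-outputs, and negating it yields G.

G(u, v, w, x) = ~(((((~u & v) & ~w) & x) | (((u & ~v) & ~w) & ~x)) | (((u & v) & ~w) & ~x))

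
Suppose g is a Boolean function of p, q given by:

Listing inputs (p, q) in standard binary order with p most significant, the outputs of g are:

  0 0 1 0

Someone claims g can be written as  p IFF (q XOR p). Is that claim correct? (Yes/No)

No

Evaluate p IFF (q XOR p) on each row and compare to g:
  p=0, q=0: formula gives 1, but g = 0 ✗
A single disagreement suffices: at (0,0) they differ, so the formula does not compute g.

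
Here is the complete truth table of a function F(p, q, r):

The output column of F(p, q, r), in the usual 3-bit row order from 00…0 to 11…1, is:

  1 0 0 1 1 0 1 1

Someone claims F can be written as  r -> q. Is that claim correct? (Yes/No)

Evaluate r -> q on each row and compare to F:
  p=0, q=0, r=0: formula gives 1, F = 1 ✓
  p=0, q=0, r=1: formula gives 0, F = 0 ✓
  p=0, q=1, r=0: formula gives 1, but F = 0 ✗
Since they disagree at (0,1,0), the expression is not a correct formula for F.

No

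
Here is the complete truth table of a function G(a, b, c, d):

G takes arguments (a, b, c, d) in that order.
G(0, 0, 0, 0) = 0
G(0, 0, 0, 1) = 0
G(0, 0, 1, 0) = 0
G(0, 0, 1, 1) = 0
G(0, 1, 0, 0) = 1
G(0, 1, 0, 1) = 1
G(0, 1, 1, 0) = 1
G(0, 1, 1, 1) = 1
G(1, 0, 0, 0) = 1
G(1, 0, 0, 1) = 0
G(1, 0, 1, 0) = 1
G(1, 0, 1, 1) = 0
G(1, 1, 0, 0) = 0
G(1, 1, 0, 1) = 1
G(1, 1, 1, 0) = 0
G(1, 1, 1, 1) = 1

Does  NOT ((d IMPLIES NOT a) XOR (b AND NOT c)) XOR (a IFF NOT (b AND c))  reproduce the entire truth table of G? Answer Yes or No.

Yes

Evaluate NOT ((d IMPLIES NOT a) XOR (b AND NOT c)) XOR (a IFF NOT (b AND c)) on each row and compare to G:
  a=0, b=0, c=0, d=0: formula gives 0, G = 0 ✓
  a=0, b=0, c=0, d=1: formula gives 0, G = 0 ✓
  a=0, b=0, c=1, d=0: formula gives 0, G = 0 ✓
  a=0, b=0, c=1, d=1: formula gives 0, G = 0 ✓
  …and likewise for the remaining 12 rows.
Every row agrees, so the formula is equivalent.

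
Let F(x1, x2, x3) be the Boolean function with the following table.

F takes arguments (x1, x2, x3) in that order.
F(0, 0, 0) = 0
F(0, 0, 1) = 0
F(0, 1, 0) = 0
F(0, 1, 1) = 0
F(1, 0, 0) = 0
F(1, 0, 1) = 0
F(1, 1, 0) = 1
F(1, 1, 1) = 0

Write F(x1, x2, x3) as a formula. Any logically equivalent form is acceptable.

Only row (1,1,0) gives 1. That row's minterm x1·x2·¬x3 is F directly.

F(x1, x2, x3) = (x1 ∧ x2) ∧ ¬x3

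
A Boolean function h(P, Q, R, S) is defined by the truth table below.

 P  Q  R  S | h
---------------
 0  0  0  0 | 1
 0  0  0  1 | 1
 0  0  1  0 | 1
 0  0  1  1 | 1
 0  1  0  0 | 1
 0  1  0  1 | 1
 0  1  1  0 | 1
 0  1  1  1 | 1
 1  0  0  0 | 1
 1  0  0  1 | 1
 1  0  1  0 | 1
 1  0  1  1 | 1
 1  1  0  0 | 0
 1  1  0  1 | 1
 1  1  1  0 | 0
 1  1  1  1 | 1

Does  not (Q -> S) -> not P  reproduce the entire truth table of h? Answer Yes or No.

Evaluate not (Q -> S) -> not P on each row and compare to h:
  P=0, Q=0, R=0, S=0: formula gives 1, h = 1 ✓
  P=0, Q=0, R=0, S=1: formula gives 1, h = 1 ✓
  P=0, Q=0, R=1, S=0: formula gives 1, h = 1 ✓
  P=0, Q=0, R=1, S=1: formula gives 1, h = 1 ✓
  … (the remaining 12 rows also agree.)
No disagreement on any input; they are logically equivalent.

Yes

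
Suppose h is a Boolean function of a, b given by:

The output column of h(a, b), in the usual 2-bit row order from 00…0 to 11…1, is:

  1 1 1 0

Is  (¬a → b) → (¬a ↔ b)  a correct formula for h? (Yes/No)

Yes

Check the formula against h row by row:
  a=0, b=0: formula gives 1, h = 1 ✓
  a=0, b=1: formula gives 1, h = 1 ✓
  a=1, b=0: formula gives 1, h = 1 ✓
  a=1, b=1: formula gives 0, h = 0 ✓
All 4 rows match — the expression computes h exactly.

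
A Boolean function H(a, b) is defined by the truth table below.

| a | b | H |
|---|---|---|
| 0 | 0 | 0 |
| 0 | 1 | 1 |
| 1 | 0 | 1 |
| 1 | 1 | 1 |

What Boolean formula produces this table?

H(a, b) = ~(~a & ~b)

Only row (0,0) gives 0. So H is 1 everywhere except there — the complement of the minterm ¬a·¬b.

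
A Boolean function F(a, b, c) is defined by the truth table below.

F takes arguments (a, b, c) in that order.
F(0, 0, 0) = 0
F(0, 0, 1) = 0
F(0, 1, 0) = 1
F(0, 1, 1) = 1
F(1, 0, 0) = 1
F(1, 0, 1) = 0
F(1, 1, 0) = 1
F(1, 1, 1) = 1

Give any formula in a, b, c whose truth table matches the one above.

F is 0 on only 3 rows — (0,0,0), (0,0,1), (1,0,1). Writing each as a minterm (¬a·¬b·¬c, ¬a·¬b·c, a·¬b·c) and OR-ing them characterizes exactly where F=0, so F is the negation of that disjunction.

F(a, b, c) = ((((a' · b') · c') + ((a' · b') · c)) + ((a · b') · c))'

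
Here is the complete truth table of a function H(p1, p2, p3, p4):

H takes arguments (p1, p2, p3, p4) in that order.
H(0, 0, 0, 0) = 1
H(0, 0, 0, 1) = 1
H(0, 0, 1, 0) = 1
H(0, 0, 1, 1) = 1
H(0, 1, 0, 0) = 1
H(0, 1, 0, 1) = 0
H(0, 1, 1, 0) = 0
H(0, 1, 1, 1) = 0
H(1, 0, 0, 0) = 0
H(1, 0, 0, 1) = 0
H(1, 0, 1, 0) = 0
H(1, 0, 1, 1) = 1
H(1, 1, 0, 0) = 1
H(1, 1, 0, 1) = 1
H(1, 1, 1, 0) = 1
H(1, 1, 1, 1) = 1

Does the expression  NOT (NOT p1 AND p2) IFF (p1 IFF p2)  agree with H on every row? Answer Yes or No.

No

Check the formula against H row by row:
  p1=0, p2=0, p3=0, p4=0: formula gives 1, H = 1 ✓
  p1=0, p2=0, p3=0, p4=1: formula gives 1, H = 1 ✓
  p1=0, p2=0, p3=1, p4=0: formula gives 1, H = 1 ✓
  p1=0, p2=0, p3=1, p4=1: formula gives 1, H = 1 ✓
  …
  p1=0, p2=1, p3=0, p4=1: formula gives 1, but H = 0 ✗
Since they disagree at (0,1,0,1), the expression is not a correct formula for H.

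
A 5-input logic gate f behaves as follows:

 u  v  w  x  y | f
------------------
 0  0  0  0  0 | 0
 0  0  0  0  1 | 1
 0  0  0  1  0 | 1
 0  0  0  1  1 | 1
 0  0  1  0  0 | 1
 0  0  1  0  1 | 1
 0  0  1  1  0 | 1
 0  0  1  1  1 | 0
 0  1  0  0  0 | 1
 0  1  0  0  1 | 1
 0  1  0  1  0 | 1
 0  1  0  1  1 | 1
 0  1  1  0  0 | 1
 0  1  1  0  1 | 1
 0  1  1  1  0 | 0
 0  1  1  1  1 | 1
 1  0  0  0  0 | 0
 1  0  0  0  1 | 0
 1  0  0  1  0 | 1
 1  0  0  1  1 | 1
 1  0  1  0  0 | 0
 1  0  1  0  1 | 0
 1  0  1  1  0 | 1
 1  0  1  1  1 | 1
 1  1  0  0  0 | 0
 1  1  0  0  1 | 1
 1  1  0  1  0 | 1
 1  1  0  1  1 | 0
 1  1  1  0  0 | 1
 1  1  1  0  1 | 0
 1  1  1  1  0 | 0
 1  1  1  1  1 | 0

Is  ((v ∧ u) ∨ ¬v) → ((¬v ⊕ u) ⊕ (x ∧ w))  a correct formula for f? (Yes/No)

No

Test each input against both f and the formula:
  u=0, v=0, w=0, x=0, y=0: formula gives 1, but f = 0 ✗
Since they disagree at (0,0,0,0,0), the expression is not a correct formula for f.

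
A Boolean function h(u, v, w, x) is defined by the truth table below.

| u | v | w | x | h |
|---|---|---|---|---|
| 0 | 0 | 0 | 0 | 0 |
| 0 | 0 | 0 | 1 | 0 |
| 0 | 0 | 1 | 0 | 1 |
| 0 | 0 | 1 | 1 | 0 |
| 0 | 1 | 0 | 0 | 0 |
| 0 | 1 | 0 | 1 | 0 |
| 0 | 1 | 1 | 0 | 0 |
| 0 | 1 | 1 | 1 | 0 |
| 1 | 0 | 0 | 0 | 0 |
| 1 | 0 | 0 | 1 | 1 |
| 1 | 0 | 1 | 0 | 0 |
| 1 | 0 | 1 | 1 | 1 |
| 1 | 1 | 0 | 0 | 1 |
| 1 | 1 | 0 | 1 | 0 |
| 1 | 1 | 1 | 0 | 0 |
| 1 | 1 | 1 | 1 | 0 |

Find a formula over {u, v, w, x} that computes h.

h(u, v, w, x) = (((((¬u ∧ ¬v) ∧ w) ∧ ¬x) ∨ (((u ∧ ¬v) ∧ ¬w) ∧ x)) ∨ (((u ∧ ¬v) ∧ w) ∧ x)) ∨ (((u ∧ v) ∧ ¬w) ∧ ¬x)

The 1-rows are (0,0,1,0), (1,0,0,1), (1,0,1,1), (1,1,0,0). Each contributes one minterm — ¬u·¬v·w·¬x; u·¬v·¬w·x; u·¬v·w·x; u·v·¬w·¬x — and their disjunction is a sum-of-products form of h.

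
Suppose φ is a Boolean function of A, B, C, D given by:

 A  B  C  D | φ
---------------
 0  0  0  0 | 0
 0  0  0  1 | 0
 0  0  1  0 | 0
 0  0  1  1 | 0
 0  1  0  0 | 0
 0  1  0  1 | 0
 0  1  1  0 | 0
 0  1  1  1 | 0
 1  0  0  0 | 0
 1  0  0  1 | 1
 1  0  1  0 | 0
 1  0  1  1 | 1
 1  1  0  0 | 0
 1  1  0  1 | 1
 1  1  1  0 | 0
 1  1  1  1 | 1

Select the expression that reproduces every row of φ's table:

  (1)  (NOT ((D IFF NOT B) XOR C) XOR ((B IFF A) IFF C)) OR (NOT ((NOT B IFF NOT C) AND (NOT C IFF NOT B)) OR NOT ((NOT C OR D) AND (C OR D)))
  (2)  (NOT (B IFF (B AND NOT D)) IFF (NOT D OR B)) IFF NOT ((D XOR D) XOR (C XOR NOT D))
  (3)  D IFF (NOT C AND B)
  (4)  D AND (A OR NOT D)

(1) disagrees with φ on (0,0,0,0) (formula → 1, table → 0); rule it out.
(2) disagrees with φ on (0,0,0,0) (formula → 1, table → 0); rule it out.
(3) disagrees with φ on (0,0,0,0) (formula → 1, table → 0); rule it out.
That leaves (4). Evaluating it on every row reproduces the table of φ exactly.

4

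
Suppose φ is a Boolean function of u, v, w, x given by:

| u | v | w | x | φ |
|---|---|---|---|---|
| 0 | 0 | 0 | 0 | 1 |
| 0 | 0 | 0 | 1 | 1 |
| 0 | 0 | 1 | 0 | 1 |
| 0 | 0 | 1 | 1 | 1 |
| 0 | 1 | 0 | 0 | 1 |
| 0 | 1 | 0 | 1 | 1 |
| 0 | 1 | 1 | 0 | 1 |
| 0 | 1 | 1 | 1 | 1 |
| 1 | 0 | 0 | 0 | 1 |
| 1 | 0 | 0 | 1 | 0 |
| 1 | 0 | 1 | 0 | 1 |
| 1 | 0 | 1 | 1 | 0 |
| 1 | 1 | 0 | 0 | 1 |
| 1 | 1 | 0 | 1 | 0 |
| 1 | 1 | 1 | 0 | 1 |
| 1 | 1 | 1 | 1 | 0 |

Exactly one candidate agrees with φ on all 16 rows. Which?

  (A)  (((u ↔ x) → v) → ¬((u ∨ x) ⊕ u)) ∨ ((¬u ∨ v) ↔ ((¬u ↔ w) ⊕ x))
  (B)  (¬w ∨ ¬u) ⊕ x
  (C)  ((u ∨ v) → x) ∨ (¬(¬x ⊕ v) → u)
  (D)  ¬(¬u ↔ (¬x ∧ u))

(A) disagrees with φ on (0,0,1,1) (formula → 0, table → 1); rule it out.
(B) disagrees with φ on (0,0,0,1) (formula → 0, table → 1); rule it out.
(C) disagrees with φ on (0,1,0,0) (formula → 0, table → 1); rule it out.
(D) is the remaining candidate, and it agrees with φ on all 16 inputs.

D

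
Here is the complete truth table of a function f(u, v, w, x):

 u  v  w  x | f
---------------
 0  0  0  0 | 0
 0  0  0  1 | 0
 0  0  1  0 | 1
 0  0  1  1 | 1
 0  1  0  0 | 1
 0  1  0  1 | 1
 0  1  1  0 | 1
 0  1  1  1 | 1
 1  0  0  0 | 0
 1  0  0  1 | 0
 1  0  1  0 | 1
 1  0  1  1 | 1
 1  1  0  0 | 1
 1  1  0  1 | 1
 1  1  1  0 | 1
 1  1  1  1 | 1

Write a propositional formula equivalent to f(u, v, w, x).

The 0-rows are (0,0,0,0), (0,0,0,1), (1,0,0,0), (1,0,0,1). Take each as a conjunction (¬u·¬v·¬w·¬x, ¬u·¬v·¬w·x, u·¬v·¬w·¬x, u·¬v·¬w·x), form their disjunction, and complement — that gives a formula that is 1 everywhere f is.

f(u, v, w, x) = not ((((((not u and not v) and not w) and not x) or (((not u and not v) and not w) and x)) or (((u and not v) and not w) and not x)) or (((u and not v) and not w) and x))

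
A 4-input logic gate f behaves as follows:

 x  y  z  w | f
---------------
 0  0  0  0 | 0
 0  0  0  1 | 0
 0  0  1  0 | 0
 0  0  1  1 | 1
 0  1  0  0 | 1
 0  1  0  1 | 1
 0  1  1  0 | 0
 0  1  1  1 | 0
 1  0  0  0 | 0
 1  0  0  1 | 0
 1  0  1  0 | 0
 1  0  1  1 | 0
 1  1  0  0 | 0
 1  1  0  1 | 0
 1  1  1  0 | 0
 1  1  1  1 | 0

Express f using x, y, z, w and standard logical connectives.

f(x, y, z, w) = ((((x' · y') · z) · w) + (((x' · y) · z') · w')) + (((x' · y) · z') · w)

The 1-rows are (0,0,1,1), (0,1,0,0), (0,1,0,1). Each contributes one minterm — ¬x·¬y·z·w; ¬x·y·¬z·¬w; ¬x·y·¬z·w — and their disjunction is a sum-of-products form of f.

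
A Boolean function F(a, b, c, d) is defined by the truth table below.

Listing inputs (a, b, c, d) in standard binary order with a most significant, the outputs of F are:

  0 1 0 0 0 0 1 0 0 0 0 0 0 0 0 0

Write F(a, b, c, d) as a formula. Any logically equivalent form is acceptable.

The 1-rows are (0,0,0,1), (0,1,1,0). Each contributes one minterm — ¬a·¬b·¬c·d; ¬a·b·c·¬d — and their disjunction is a sum-of-products form of F.

F(a, b, c, d) = (((not a and not b) and not c) and d) or (((not a and b) and c) and not d)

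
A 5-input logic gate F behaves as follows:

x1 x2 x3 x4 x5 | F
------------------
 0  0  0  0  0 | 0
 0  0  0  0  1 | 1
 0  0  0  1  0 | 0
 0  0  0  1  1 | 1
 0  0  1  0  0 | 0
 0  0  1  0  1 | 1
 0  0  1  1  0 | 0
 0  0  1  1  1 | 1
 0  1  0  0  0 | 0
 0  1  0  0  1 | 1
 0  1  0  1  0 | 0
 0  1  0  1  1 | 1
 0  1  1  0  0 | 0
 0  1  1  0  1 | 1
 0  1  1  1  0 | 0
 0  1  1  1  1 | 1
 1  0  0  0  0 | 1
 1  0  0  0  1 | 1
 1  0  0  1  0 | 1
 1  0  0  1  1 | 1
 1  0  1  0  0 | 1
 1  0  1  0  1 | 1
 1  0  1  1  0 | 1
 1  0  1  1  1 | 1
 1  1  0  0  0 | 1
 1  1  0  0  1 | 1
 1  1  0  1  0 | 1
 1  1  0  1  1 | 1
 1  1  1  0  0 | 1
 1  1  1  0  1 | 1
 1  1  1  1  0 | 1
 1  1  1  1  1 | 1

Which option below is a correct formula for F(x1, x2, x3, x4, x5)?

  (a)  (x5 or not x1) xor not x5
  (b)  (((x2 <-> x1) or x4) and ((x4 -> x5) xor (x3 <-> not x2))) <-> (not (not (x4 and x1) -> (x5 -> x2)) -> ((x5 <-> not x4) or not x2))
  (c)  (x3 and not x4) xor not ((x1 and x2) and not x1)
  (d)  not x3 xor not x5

(b) disagrees with F on (0,0,0,0,0) (formula → 1, table → 0); rule it out.
(c) disagrees with F on (0,0,0,0,0) (formula → 1, table → 0); rule it out.
(d) disagrees with F on (0,0,1,0,0) (formula → 1, table → 0); rule it out.
(a) is the remaining candidate, and it agrees with F on all 32 inputs.

a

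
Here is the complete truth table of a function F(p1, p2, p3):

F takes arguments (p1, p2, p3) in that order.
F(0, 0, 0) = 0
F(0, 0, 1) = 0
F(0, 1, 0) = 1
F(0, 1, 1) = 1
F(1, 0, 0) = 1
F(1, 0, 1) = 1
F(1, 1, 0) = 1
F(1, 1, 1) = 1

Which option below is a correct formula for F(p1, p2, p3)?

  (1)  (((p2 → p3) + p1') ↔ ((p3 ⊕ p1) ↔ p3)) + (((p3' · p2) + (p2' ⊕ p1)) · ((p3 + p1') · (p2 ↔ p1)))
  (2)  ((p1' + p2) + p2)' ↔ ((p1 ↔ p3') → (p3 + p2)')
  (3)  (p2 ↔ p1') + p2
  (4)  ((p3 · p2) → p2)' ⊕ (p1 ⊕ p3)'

3

(1) fails at (0,0,0): the formula yields 1, F is 0.
(2) fails at (0,0,1): the formula yields 1, F is 0.
(4) fails at (0,0,0): the formula yields 1, F is 0.
Only (3) survives; checking it on all 8 rows confirms it matches F.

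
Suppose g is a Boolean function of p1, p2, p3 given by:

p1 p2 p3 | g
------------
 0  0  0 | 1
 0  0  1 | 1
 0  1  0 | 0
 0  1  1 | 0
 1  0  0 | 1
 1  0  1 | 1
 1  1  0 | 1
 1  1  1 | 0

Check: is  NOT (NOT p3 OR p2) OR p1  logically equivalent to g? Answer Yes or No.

No

Check the formula against g row by row:
  p1=0, p2=0, p3=0: formula gives 0, but g = 1 ✗
Row (0,0,0) is a counterexample, so the formula is not equivalent to g.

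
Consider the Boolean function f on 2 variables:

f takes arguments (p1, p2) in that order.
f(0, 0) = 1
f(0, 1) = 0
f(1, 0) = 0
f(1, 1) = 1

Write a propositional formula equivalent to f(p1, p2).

The output is 1 exactly when an even number of inputs are 1 — the complement of 2-way XOR.

f(p1, p2) = NOT (p1 XOR p2)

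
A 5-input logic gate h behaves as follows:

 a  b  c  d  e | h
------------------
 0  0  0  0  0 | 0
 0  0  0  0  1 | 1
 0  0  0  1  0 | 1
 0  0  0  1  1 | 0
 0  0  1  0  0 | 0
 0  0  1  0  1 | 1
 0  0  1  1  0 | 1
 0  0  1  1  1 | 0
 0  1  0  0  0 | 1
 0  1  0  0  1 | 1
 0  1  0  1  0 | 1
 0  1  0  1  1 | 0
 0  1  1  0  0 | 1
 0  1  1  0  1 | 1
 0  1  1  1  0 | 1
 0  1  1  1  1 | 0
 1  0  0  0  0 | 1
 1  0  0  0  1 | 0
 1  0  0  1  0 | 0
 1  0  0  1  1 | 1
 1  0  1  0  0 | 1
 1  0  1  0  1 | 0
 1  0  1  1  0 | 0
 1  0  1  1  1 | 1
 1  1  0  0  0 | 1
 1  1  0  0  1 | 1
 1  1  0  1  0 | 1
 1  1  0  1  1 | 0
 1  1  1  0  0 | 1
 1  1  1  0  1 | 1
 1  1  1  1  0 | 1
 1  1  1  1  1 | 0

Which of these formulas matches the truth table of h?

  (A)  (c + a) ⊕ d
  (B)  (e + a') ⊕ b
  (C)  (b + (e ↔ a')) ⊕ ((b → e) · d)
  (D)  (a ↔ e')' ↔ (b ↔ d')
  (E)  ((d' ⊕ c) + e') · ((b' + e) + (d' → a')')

(A) fails at (0,0,0,0,1): the formula yields 0, h is 1.
(B) fails at (0,0,0,0,0): the formula yields 1, h is 0.
(D) fails at (0,1,0,0,1): the formula yields 0, h is 1.
(E) fails at (0,0,0,0,0): the formula yields 1, h is 0.
That leaves (C). Evaluating it on every row reproduces the table of h exactly.

C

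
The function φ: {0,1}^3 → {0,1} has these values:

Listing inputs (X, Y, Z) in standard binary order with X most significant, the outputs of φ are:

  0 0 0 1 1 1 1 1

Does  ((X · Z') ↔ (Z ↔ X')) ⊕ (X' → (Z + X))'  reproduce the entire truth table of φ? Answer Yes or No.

Check the formula against φ row by row:
  X=0, Y=0, Z=0: formula gives 0, φ = 0 ✓
  X=0, Y=0, Z=1: formula gives 0, φ = 0 ✓
  X=0, Y=1, Z=0: formula gives 0, φ = 0 ✓
  X=0, Y=1, Z=1: formula gives 0, but φ = 1 ✗
Row (0,1,1) is a counterexample, so the formula is not equivalent to φ.

No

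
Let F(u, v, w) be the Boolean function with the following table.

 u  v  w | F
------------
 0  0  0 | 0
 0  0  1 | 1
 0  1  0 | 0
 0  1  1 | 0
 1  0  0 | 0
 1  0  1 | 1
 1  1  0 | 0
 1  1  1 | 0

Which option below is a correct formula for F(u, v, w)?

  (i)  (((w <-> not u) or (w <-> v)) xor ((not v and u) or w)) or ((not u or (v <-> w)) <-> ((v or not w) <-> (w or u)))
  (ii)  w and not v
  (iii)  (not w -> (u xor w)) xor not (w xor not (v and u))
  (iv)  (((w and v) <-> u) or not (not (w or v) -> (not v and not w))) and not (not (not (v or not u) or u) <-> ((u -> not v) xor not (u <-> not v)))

(i) fails at (0,0,0): the formula yields 1, F is 0.
(iii) fails at (0,0,1): the formula yields 0, F is 1.
(iv) fails at (0,0,0): the formula yields 1, F is 0.
That leaves (ii). Evaluating it on every row reproduces the table of F exactly.

ii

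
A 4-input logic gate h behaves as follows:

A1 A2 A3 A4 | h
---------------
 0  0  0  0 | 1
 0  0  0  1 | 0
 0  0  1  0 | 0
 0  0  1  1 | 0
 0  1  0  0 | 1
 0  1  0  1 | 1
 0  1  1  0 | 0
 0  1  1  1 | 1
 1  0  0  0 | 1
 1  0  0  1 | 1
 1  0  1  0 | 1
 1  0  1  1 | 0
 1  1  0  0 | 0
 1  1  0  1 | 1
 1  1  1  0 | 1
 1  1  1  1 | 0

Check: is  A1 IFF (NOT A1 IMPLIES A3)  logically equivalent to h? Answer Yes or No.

No

Check the formula against h row by row:
  A1=0, A2=0, A3=0, A4=0: formula gives 1, h = 1 ✓
  A1=0, A2=0, A3=0, A4=1: formula gives 1, but h = 0 ✗
Since they disagree at (0,0,0,1), the expression is not a correct formula for h.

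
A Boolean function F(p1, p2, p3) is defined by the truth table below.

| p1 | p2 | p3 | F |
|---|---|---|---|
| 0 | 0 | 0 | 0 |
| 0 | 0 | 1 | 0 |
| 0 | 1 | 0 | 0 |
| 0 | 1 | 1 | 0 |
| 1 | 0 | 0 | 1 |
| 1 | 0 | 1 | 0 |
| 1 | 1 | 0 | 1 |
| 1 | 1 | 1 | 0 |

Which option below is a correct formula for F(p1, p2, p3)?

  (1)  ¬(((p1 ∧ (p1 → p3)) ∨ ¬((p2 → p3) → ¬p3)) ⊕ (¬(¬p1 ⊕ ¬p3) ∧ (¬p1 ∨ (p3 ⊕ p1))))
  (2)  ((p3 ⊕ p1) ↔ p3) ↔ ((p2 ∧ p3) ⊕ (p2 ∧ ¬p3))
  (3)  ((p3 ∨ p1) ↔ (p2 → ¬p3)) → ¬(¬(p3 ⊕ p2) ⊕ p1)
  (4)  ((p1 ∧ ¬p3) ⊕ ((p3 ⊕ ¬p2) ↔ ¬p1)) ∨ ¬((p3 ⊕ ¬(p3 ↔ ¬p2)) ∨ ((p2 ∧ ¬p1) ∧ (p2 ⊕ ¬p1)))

(2): at (0,1,0) it gives 1, but F = 0 — eliminated.
(3): at (0,0,0) it gives 1, but F = 0 — eliminated.
(4): at (0,0,0) it gives 1, but F = 0 — eliminated.
Only (1) survives; checking it on all 8 rows confirms it matches F.

1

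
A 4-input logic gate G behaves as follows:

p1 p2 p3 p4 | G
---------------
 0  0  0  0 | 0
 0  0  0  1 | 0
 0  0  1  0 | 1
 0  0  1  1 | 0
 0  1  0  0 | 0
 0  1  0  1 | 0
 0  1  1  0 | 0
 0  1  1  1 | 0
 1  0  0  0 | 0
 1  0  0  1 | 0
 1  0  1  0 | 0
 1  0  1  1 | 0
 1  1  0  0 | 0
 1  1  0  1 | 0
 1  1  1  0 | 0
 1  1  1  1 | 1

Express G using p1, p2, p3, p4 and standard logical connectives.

G(p1, p2, p3, p4) = (((not p1 and not p2) and p3) and not p4) or (((p1 and p2) and p3) and p4)

Collect the rows where G=1 — (0,0,1,0), (1,1,1,1) — and write one minterm per row: ¬p1·¬p2·p3·¬p4, p1·p2·p3·p4. Their union (logical OR) reproduces the table exactly.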